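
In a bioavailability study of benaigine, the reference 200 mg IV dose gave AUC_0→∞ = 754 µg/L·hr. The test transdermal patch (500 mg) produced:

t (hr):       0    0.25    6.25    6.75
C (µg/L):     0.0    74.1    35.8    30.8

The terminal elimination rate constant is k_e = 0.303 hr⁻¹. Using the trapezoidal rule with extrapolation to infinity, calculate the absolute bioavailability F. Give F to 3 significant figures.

F = 0.243

Trapezoidal AUC_0→6.75 (transdermal patch):
  [0→0.25]: (0.0+74.1)/2 × 0.25 = 9.2625
  [0.25→6.25]: (74.1+35.8)/2 × 6 = 329.7
  [6.25→6.75]: (35.8+30.8)/2 × 0.5 = 16.65
  Sum = 355.6125 µg/L·hr
Tail: C_last/k_e = 30.8/0.303 = 101.650
AUC_0→∞ (transdermal patch) = 355.6125 + 101.650 = 457.2625 µg/L·hr
F = (AUC_ev/D_ev)/(AUC_iv/D_iv) = (457.2625/500)/(754/200) = 0.914525/3.77 = 0.2426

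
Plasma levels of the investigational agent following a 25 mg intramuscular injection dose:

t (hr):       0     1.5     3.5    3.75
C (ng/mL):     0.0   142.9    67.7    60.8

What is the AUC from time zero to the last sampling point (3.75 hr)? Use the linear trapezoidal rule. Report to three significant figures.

AUC = 334 ng/mL·hr

Trapezoidal AUC_0→3.75:
  [0→1.5]: (0.0+142.9)/2 × 1.5 = 107.175
  [1.5→3.5]: (142.9+67.7)/2 × 2 = 210.6
  [3.5→3.75]: (67.7+60.8)/2 × 0.25 = 16.0625
  Sum = 333.8375 ng/mL·hr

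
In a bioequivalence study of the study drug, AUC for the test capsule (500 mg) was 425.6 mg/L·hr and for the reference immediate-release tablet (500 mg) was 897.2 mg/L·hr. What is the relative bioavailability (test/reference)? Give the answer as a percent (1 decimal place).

F_rel = (AUC_test/D_test) / (AUC_ref/D_ref)
      = (425.6/500) / (897.2/500)
      = 0.8512 / 1.7944 = 0.4744 = 47.44%

F_rel = 47.4%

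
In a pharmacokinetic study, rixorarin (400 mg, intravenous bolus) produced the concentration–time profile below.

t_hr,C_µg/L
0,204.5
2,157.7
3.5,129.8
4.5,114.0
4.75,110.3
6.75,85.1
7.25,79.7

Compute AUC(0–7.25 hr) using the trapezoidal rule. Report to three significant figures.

AUC = 964 µg/L·hr

Trapezoidal AUC_0→7.25:
  [0→2]: (204.5+157.7)/2 × 2 = 362.2
  [2→3.5]: (157.7+129.8)/2 × 1.5 = 215.625
  [3.5→4.5]: (129.8+114.0)/2 × 1 = 121.9
  [4.5→4.75]: (114.0+110.3)/2 × 0.25 = 28.0375
  [4.75→6.75]: (110.3+85.1)/2 × 2 = 195.4
  [6.75→7.25]: (85.1+79.7)/2 × 0.5 = 41.2
  Sum = 964.3625 µg/L·hr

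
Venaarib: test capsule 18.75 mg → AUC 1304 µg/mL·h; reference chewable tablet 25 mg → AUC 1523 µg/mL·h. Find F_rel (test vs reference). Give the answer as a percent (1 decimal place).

F_rel = (AUC_test/D_test) / (AUC_ref/D_ref)
      = (1304/18.75) / (1523/25)
      = 69.5467 / 60.92 = 1.1416 = 114.16%

F_rel = 114.2%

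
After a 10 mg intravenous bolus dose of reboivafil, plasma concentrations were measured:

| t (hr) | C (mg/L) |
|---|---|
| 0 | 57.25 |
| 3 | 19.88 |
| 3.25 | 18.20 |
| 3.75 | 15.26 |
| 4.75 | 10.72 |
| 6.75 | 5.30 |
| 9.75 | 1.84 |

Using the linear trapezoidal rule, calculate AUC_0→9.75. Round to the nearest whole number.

Trapezoidal AUC_0→9.75:
  [0→3]: (57.25+19.88)/2 × 3 = 115.695
  [3→3.25]: (19.88+18.20)/2 × 0.25 = 4.76
  [3.25→3.75]: (18.20+15.26)/2 × 0.5 = 8.365
  [3.75→4.75]: (15.26+10.72)/2 × 1 = 12.99
  [4.75→6.75]: (10.72+5.30)/2 × 2 = 16.02
  [6.75→9.75]: (5.30+1.84)/2 × 3 = 10.71
  Sum = 168.54 mg/L·hr

AUC = 169 mg/L·hr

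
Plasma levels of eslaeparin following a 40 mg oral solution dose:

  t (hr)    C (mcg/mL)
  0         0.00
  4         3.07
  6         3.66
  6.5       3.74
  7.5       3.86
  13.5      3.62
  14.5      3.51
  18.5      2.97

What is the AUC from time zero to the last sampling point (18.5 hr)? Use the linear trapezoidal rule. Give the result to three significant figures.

Trapezoidal AUC_0→18.5:
  [0→4]: (0.00+3.07)/2 × 4 = 6.14
  [4→6]: (3.07+3.66)/2 × 2 = 6.73
  [6→6.5]: (3.66+3.74)/2 × 0.5 = 1.85
  [6.5→7.5]: (3.74+3.86)/2 × 1 = 3.8
  [7.5→13.5]: (3.86+3.62)/2 × 6 = 22.44
  [13.5→14.5]: (3.62+3.51)/2 × 1 = 3.565
  [14.5→18.5]: (3.51+2.97)/2 × 4 = 12.96
  Sum = 57.485 mcg/mL·hr

AUC = 57.5 mcg/mL·hr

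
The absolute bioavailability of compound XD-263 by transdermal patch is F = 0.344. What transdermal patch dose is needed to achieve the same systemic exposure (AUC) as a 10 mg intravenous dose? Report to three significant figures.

For equal systemic exposure: F × D_ev = D_iv
D_ev = D_iv / F = 10 / 0.344 = 29.0698 mg

D_transdermal = 29.1 mg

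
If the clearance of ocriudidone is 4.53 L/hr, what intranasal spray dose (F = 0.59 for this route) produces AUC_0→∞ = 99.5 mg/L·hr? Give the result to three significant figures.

Dose = 764 mg

Dose = CL × AUC_0→∞ / F
     = 4.53 × 99.5 / 0.59 = 763.958 mg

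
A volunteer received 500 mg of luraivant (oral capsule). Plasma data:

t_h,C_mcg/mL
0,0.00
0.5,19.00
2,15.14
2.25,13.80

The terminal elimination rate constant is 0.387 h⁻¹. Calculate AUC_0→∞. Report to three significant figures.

AUC = 69.6 mcg/mL·h

Trapezoidal AUC_0→2.25:
  [0→0.5]: (0.00+19.00)/2 × 0.5 = 4.75
  [0.5→2]: (19.00+15.14)/2 × 1.5 = 25.605
  [2→2.25]: (15.14+13.80)/2 × 0.25 = 3.6175
  Sum = 33.9725 mcg/mL·h
Extrapolated tail: C_last / k_e = 13.80 / 0.387 = 35.659
AUC_0→∞ = 33.9725 + 35.659 = 69.6315 mcg/mL·h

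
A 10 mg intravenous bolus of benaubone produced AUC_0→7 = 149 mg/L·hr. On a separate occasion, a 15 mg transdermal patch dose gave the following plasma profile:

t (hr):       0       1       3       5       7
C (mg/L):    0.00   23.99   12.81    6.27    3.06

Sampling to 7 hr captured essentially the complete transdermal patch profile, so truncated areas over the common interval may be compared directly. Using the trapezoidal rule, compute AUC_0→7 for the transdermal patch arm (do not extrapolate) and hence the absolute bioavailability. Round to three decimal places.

F = 0.345

Trapezoidal AUC_0→7 (transdermal patch):
  [0→1]: (0.00+23.99)/2 × 1 = 11.995
  [1→3]: (23.99+12.81)/2 × 2 = 36.8
  [3→5]: (12.81+6.27)/2 × 2 = 19.08
  [5→7]: (6.27+3.06)/2 × 2 = 9.33
  Sum = 77.205 mg/L·hr
F = (AUC_ev/D_ev)/(AUC_iv/D_iv) = (77.205/15)/(149/10) = 5.147/14.9 = 0.3454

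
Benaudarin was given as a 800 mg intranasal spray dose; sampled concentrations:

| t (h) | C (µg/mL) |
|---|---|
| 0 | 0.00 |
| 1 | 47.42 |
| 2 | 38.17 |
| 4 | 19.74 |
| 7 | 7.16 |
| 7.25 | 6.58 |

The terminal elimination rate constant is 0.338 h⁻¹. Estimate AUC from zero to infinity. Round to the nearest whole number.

AUC = 186 µg/mL·h

Trapezoidal AUC_0→7.25:
  [0→1]: (0.00+47.42)/2 × 1 = 23.71
  [1→2]: (47.42+38.17)/2 × 1 = 42.795
  [2→4]: (38.17+19.74)/2 × 2 = 57.91
  [4→7]: (19.74+7.16)/2 × 3 = 40.35
  [7→7.25]: (7.16+6.58)/2 × 0.25 = 1.7175
  Sum = 166.4825 µg/mL·h
Extrapolated tail: C_last / k_e = 6.58 / 0.338 = 19.467
AUC_0→∞ = 166.4825 + 19.467 = 185.9495 µg/mL·h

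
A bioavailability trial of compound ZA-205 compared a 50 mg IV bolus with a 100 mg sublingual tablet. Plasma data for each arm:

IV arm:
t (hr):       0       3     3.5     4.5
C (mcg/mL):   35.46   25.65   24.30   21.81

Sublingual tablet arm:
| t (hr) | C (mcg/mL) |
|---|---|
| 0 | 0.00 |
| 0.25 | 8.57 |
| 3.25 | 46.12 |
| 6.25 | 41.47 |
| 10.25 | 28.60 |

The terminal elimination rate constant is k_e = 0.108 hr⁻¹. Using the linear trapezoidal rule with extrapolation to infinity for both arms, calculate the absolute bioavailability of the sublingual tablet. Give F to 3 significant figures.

Trapezoidal AUC_0→4.5 (IV):
  [0→3]: (35.46+25.65)/2 × 3 = 91.665
  [3→3.5]: (25.65+24.30)/2 × 0.5 = 12.4875
  [3.5→4.5]: (24.30+21.81)/2 × 1 = 23.055
  Sum = 127.2075 mcg/mL·hr
IV tail: 21.81/0.108 = 201.944; AUC_iv,0→∞ = 127.2075 + 201.944 = 329.1515 mcg/mL·hr
Trapezoidal AUC_0→10.25 (sublingual tablet):
  [0→0.25]: (0.00+8.57)/2 × 0.25 = 1.07125
  [0.25→3.25]: (8.57+46.12)/2 × 3 = 82.035
  [3.25→6.25]: (46.12+41.47)/2 × 3 = 131.385
  [6.25→10.25]: (41.47+28.60)/2 × 4 = 140.14
  Sum = 354.63125 mcg/mL·hr
sublingual tablet tail: 28.60/0.108 = 264.815; AUC_ev,0→∞ = 354.63125 + 264.815 = 619.44625 mcg/mL·hr
F = (AUC_ev/D_ev)/(AUC_iv/D_iv) = (619.44625/100)/(329.1515/50) = 6.1944625/6.58303 = 0.9410

F = 0.941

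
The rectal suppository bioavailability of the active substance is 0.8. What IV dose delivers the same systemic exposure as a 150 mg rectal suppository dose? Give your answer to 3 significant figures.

D_iv = 120 mg

Systemic exposure from an extravascular dose = F × D_ev, so the equivalent IV dose is F × D_ev.
D_iv = F × D_ev = 0.8 × 150 = 120 mg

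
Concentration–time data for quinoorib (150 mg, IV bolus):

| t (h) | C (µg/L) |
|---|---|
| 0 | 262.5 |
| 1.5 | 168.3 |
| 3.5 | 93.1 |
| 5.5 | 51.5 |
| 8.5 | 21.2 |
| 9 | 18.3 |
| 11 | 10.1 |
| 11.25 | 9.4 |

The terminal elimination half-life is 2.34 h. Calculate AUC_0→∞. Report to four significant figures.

Trapezoidal AUC_0→11.25:
  [0→1.5]: (262.5+168.3)/2 × 1.5 = 323.1
  [1.5→3.5]: (168.3+93.1)/2 × 2 = 261.4
  [3.5→5.5]: (93.1+51.5)/2 × 2 = 144.6
  [5.5→8.5]: (51.5+21.2)/2 × 3 = 109.05
  [8.5→9]: (21.2+18.3)/2 × 0.5 = 9.875
  [9→11]: (18.3+10.1)/2 × 2 = 28.4
  [11→11.25]: (10.1+9.4)/2 × 0.25 = 2.4375
  Sum = 878.8625 µg/L·h
k_e = ln2 / t½ = 0.693147 / 2.34 = 0.2962 h^-1
Extrapolated tail: C_last / k_e = 9.4 / 0.2962 = 31.735
AUC_0→∞ = 878.8625 + 31.735 = 910.5975 µg/L·h

AUC = 910.6 µg/L·h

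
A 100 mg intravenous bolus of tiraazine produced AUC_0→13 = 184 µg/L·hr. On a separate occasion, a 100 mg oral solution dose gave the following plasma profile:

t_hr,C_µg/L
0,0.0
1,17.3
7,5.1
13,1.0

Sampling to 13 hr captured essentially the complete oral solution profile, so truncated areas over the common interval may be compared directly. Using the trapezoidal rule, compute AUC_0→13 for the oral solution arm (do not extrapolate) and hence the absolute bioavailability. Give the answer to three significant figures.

Trapezoidal AUC_0→13 (oral solution):
  [0→1]: (0.0+17.3)/2 × 1 = 8.65
  [1→7]: (17.3+5.1)/2 × 6 = 67.2
  [7→13]: (5.1+1.0)/2 × 6 = 18.3
  Sum = 94.15 µg/L·hr
F = (AUC_ev/D_ev)/(AUC_iv/D_iv) = (94.15/100)/(184/100) = 0.9415/1.84 = 0.5117

F = 0.512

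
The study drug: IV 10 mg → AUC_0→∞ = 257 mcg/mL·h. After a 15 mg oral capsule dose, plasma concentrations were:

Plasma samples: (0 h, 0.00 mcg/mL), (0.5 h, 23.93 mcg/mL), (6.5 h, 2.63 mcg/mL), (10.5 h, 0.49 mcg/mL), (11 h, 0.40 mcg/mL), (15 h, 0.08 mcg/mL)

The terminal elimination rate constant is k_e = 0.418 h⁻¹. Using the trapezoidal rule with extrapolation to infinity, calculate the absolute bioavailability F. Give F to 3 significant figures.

F = 0.242

Trapezoidal AUC_0→15 (oral capsule):
  [0→0.5]: (0.00+23.93)/2 × 0.5 = 5.9825
  [0.5→6.5]: (23.93+2.63)/2 × 6 = 79.68
  [6.5→10.5]: (2.63+0.49)/2 × 4 = 6.24
  [10.5→11]: (0.49+0.40)/2 × 0.5 = 0.2225
  [11→15]: (0.40+0.08)/2 × 4 = 0.96
  Sum = 93.085 mcg/mL·h
Tail: C_last/k_e = 0.08/0.418 = 0.191
AUC_0→∞ (oral capsule) = 93.085 + 0.191 = 93.276 mcg/mL·h
F = (AUC_ev/D_ev)/(AUC_iv/D_iv) = (93.276/15)/(257/10) = 6.2184/25.7 = 0.2420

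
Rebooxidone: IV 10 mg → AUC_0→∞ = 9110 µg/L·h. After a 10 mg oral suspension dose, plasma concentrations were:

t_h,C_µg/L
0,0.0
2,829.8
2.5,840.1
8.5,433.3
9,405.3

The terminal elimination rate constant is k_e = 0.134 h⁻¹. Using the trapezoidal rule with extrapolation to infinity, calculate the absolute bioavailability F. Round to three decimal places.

F = 0.911

Trapezoidal AUC_0→9 (oral suspension):
  [0→2]: (0.0+829.8)/2 × 2 = 829.8
  [2→2.5]: (829.8+840.1)/2 × 0.5 = 417.475
  [2.5→8.5]: (840.1+433.3)/2 × 6 = 3820.2
  [8.5→9]: (433.3+405.3)/2 × 0.5 = 209.65
  Sum = 5277.125 µg/L·h
Tail: C_last/k_e = 405.3/0.134 = 3024.627
AUC_0→∞ (oral suspension) = 5277.125 + 3024.627 = 8301.752 µg/L·h
F = (AUC_ev/D_ev)/(AUC_iv/D_iv) = (8301.752/10)/(9110/10) = 830.1752/911 = 0.9113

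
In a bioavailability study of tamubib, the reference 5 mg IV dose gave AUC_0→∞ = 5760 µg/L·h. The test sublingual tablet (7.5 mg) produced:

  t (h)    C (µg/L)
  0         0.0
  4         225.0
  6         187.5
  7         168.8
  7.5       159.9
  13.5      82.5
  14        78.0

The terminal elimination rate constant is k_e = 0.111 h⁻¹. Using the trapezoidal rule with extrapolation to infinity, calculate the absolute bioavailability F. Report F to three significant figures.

Trapezoidal AUC_0→14 (sublingual tablet):
  [0→4]: (0.0+225.0)/2 × 4 = 450.0
  [4→6]: (225.0+187.5)/2 × 2 = 412.5
  [6→7]: (187.5+168.8)/2 × 1 = 178.15
  [7→7.5]: (168.8+159.9)/2 × 0.5 = 82.175
  [7.5→13.5]: (159.9+82.5)/2 × 6 = 727.2
  [13.5→14]: (82.5+78.0)/2 × 0.5 = 40.125
  Sum = 1890.15 µg/L·h
Tail: C_last/k_e = 78.0/0.111 = 702.703
AUC_0→∞ (sublingual tablet) = 1890.15 + 702.703 = 2592.853 µg/L·h
F = (AUC_ev/D_ev)/(AUC_iv/D_iv) = (2592.853/7.5)/(5760/5) = 345.714/1152 = 0.3001

F = 0.300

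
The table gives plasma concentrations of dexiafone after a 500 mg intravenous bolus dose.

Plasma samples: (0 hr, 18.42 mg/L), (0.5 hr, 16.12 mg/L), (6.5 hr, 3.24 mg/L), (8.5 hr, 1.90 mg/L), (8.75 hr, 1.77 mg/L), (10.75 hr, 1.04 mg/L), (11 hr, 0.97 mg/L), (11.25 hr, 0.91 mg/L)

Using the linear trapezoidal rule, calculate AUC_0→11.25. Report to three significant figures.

Trapezoidal AUC_0→11.25:
  [0→0.5]: (18.42+16.12)/2 × 0.5 = 8.635
  [0.5→6.5]: (16.12+3.24)/2 × 6 = 58.08
  [6.5→8.5]: (3.24+1.90)/2 × 2 = 5.14
  [8.5→8.75]: (1.90+1.77)/2 × 0.25 = 0.45875
  [8.75→10.75]: (1.77+1.04)/2 × 2 = 2.81
  [10.75→11]: (1.04+0.97)/2 × 0.25 = 0.25125
  [11→11.25]: (0.97+0.91)/2 × 0.25 = 0.235
  Sum = 75.61 mg/L·hr

AUC = 75.6 mg/L·hr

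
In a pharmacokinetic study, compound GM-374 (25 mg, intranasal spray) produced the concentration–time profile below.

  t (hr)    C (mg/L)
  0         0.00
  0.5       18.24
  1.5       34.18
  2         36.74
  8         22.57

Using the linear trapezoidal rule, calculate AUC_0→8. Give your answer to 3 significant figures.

AUC = 226 mg/L·hr

Trapezoidal AUC_0→8:
  [0→0.5]: (0.00+18.24)/2 × 0.5 = 4.56
  [0.5→1.5]: (18.24+34.18)/2 × 1 = 26.21
  [1.5→2]: (34.18+36.74)/2 × 0.5 = 17.73
  [2→8]: (36.74+22.57)/2 × 6 = 177.93
  Sum = 226.43 mg/L·hr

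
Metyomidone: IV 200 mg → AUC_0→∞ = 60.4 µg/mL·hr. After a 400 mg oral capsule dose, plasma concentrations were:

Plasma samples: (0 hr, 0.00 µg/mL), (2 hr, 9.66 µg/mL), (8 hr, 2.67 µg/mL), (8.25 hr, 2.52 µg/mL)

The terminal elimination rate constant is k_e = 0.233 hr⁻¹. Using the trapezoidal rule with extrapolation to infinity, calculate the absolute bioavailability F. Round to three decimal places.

F = 0.481

Trapezoidal AUC_0→8.25 (oral capsule):
  [0→2]: (0.00+9.66)/2 × 2 = 9.66
  [2→8]: (9.66+2.67)/2 × 6 = 36.99
  [8→8.25]: (2.67+2.52)/2 × 0.25 = 0.64875
  Sum = 47.29875 µg/mL·hr
Tail: C_last/k_e = 2.52/0.233 = 10.815
AUC_0→∞ (oral capsule) = 47.29875 + 10.815 = 58.11375 µg/mL·hr
F = (AUC_ev/D_ev)/(AUC_iv/D_iv) = (58.11375/400)/(60.4/200) = 0.145284/0.302 = 0.4811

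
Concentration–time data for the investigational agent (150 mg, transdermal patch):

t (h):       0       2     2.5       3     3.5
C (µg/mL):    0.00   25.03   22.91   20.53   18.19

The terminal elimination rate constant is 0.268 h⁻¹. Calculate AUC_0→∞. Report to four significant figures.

Trapezoidal AUC_0→3.5:
  [0→2]: (0.00+25.03)/2 × 2 = 25.03
  [2→2.5]: (25.03+22.91)/2 × 0.5 = 11.985
  [2.5→3]: (22.91+20.53)/2 × 0.5 = 10.86
  [3→3.5]: (20.53+18.19)/2 × 0.5 = 9.68
  Sum = 57.555 µg/mL·h
Extrapolated tail: C_last / k_e = 18.19 / 0.268 = 67.873
AUC_0→∞ = 57.555 + 67.873 = 125.428 µg/mL·h

AUC = 125.4 µg/mL·h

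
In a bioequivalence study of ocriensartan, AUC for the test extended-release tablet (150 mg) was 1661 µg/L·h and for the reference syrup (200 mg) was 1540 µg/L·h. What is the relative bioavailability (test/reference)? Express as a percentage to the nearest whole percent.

F_rel = 144%

F_rel = (AUC_test/D_test) / (AUC_ref/D_ref)
      = (1661/150) / (1540/200)
      = 11.0733 / 7.7 = 1.4381 = 143.81%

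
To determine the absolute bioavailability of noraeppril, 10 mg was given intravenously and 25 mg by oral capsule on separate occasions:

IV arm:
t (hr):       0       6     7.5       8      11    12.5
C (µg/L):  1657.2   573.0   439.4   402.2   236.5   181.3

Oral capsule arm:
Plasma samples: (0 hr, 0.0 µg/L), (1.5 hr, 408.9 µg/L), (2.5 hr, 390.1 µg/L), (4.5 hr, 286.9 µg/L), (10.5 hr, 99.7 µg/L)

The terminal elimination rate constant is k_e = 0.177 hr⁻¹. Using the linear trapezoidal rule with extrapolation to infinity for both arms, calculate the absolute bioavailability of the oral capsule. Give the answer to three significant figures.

Trapezoidal AUC_0→12.5 (IV):
  [0→6]: (1657.2+573.0)/2 × 6 = 6690.6
  [6→7.5]: (573.0+439.4)/2 × 1.5 = 759.3
  [7.5→8]: (439.4+402.2)/2 × 0.5 = 210.4
  [8→11]: (402.2+236.5)/2 × 3 = 958.05
  [11→12.5]: (236.5+181.3)/2 × 1.5 = 313.35
  Sum = 8931.7 µg/L·hr
IV tail: 181.3/0.177 = 1024.294; AUC_iv,0→∞ = 8931.7 + 1024.294 = 9955.994 µg/L·hr
Trapezoidal AUC_0→10.5 (oral capsule):
  [0→1.5]: (0.0+408.9)/2 × 1.5 = 306.675
  [1.5→2.5]: (408.9+390.1)/2 × 1 = 399.5
  [2.5→4.5]: (390.1+286.9)/2 × 2 = 677.0
  [4.5→10.5]: (286.9+99.7)/2 × 6 = 1159.8
  Sum = 2542.975 µg/L·hr
oral capsule tail: 99.7/0.177 = 563.277; AUC_ev,0→∞ = 2542.975 + 563.277 = 3106.252 µg/L·hr
F = (AUC_ev/D_ev)/(AUC_iv/D_iv) = (3106.252/25)/(9955.994/10) = 124.25008/995.5994 = 0.1248

F = 0.125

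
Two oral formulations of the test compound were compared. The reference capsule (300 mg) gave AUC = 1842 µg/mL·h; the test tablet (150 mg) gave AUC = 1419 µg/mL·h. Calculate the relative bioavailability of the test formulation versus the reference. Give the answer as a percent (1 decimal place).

F_rel = 154.1%

F_rel = (AUC_test/D_test) / (AUC_ref/D_ref)
      = (1419/150) / (1842/300)
      = 9.46 / 6.14 = 1.5407 = 154.07%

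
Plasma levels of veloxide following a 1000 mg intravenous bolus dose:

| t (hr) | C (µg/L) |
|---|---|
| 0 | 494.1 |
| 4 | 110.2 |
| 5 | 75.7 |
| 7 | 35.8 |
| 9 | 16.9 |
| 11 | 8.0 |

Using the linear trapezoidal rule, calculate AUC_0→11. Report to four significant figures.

AUC = 1491 µg/L·hr

Trapezoidal AUC_0→11:
  [0→4]: (494.1+110.2)/2 × 4 = 1208.6
  [4→5]: (110.2+75.7)/2 × 1 = 92.95
  [5→7]: (75.7+35.8)/2 × 2 = 111.5
  [7→9]: (35.8+16.9)/2 × 2 = 52.7
  [9→11]: (16.9+8.0)/2 × 2 = 24.9
  Sum = 1490.65 µg/L·hr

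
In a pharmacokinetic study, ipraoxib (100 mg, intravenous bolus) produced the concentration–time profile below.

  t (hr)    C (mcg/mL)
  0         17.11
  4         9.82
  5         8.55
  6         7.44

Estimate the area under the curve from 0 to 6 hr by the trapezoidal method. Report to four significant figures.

Trapezoidal AUC_0→6:
  [0→4]: (17.11+9.82)/2 × 4 = 53.86
  [4→5]: (9.82+8.55)/2 × 1 = 9.185
  [5→6]: (8.55+7.44)/2 × 1 = 7.995
  Sum = 71.04 mcg/mL·hr

AUC = 71.04 mcg/mL·hr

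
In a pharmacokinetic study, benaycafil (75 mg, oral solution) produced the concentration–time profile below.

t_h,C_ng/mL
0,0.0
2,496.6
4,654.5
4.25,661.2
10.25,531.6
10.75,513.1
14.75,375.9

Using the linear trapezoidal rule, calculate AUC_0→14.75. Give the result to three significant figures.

AUC = 7430 ng/mL·h

Trapezoidal AUC_0→14.75:
  [0→2]: (0.0+496.6)/2 × 2 = 496.6
  [2→4]: (496.6+654.5)/2 × 2 = 1151.1
  [4→4.25]: (654.5+661.2)/2 × 0.25 = 164.4625
  [4.25→10.25]: (661.2+531.6)/2 × 6 = 3578.4
  [10.25→10.75]: (531.6+513.1)/2 × 0.5 = 261.175
  [10.75→14.75]: (513.1+375.9)/2 × 4 = 1778.0
  Sum = 7429.7375 ng/mL·h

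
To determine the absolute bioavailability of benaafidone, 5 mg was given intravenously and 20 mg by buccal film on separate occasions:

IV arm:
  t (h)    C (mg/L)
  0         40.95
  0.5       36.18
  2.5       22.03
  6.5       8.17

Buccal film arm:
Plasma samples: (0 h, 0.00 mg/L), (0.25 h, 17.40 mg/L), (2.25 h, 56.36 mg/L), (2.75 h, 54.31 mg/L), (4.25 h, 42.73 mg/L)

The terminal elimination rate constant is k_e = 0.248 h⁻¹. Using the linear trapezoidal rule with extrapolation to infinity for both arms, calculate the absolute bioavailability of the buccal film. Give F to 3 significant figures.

F = 0.510

Trapezoidal AUC_0→6.5 (IV):
  [0→0.5]: (40.95+36.18)/2 × 0.5 = 19.2825
  [0.5→2.5]: (36.18+22.03)/2 × 2 = 58.21
  [2.5→6.5]: (22.03+8.17)/2 × 4 = 60.4
  Sum = 137.8925 mg/L·h
IV tail: 8.17/0.248 = 32.944; AUC_iv,0→∞ = 137.8925 + 32.944 = 170.8365 mg/L·h
Trapezoidal AUC_0→4.25 (buccal film):
  [0→0.25]: (0.00+17.40)/2 × 0.25 = 2.175
  [0.25→2.25]: (17.40+56.36)/2 × 2 = 73.76
  [2.25→2.75]: (56.36+54.31)/2 × 0.5 = 27.6675
  [2.75→4.25]: (54.31+42.73)/2 × 1.5 = 72.78
  Sum = 176.3825 mg/L·h
buccal film tail: 42.73/0.248 = 172.298; AUC_ev,0→∞ = 176.3825 + 172.298 = 348.6805 mg/L·h
F = (AUC_ev/D_ev)/(AUC_iv/D_iv) = (348.6805/20)/(170.8365/5) = 17.434025/34.1673 = 0.5103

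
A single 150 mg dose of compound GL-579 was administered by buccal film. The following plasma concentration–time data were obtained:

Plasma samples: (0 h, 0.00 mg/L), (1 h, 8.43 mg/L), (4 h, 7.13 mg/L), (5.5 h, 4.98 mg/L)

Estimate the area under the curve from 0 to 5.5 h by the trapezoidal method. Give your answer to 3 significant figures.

AUC = 36.6 mg/L·h

Trapezoidal AUC_0→5.5:
  [0→1]: (0.00+8.43)/2 × 1 = 4.215
  [1→4]: (8.43+7.13)/2 × 3 = 23.34
  [4→5.5]: (7.13+4.98)/2 × 1.5 = 9.0825
  Sum = 36.6375 mg/L·h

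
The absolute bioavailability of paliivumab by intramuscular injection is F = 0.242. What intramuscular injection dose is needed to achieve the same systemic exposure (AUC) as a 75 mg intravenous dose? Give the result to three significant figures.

D_intramuscular = 310 mg

For equal systemic exposure: F × D_ev = D_iv
D_ev = D_iv / F = 75 / 0.242 = 309.917 mg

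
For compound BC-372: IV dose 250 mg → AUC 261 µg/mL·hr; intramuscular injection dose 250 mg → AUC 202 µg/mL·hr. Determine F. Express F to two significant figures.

F = 0.77

F = (AUC_ev / D_ev) / (AUC_iv / D_iv)
  = (202/250) / (261/250)
  = 0.808 / 1.044 = 0.7739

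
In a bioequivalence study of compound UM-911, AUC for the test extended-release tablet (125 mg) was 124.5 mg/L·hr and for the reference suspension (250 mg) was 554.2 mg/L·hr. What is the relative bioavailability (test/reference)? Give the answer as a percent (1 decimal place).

F_rel = (AUC_test/D_test) / (AUC_ref/D_ref)
      = (124.5/125) / (554.2/250)
      = 0.996 / 2.2168 = 0.4493 = 44.93%

F_rel = 44.9%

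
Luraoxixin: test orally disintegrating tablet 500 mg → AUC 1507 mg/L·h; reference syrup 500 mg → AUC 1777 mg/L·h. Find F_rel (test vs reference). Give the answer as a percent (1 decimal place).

F_rel = 84.8%

F_rel = (AUC_test/D_test) / (AUC_ref/D_ref)
      = (1507/500) / (1777/500)
      = 3.014 / 3.554 = 0.8481 = 84.81%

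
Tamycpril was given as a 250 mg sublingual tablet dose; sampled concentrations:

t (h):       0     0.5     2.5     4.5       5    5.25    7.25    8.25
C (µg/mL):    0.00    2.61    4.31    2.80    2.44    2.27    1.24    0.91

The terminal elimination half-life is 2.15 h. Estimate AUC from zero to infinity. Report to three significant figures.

AUC = 24.0 µg/mL·h

Trapezoidal AUC_0→8.25:
  [0→0.5]: (0.00+2.61)/2 × 0.5 = 0.6525
  [0.5→2.5]: (2.61+4.31)/2 × 2 = 6.92
  [2.5→4.5]: (4.31+2.80)/2 × 2 = 7.11
  [4.5→5]: (2.80+2.44)/2 × 0.5 = 1.31
  [5→5.25]: (2.44+2.27)/2 × 0.25 = 0.58875
  [5.25→7.25]: (2.27+1.24)/2 × 2 = 3.51
  [7.25→8.25]: (1.24+0.91)/2 × 1 = 1.075
  Sum = 21.16625 µg/mL·h
k_e = ln2 / t½ = 0.693147 / 2.15 = 0.3224 h^-1
Extrapolated tail: C_last / k_e = 0.91 / 0.3224 = 2.823
AUC_0→∞ = 21.16625 + 2.823 = 23.98925 µg/mL·h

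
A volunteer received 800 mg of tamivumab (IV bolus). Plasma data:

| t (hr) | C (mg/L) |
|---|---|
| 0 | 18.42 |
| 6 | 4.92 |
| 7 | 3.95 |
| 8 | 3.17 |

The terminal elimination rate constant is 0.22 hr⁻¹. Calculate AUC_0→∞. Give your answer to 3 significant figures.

Trapezoidal AUC_0→8:
  [0→6]: (18.42+4.92)/2 × 6 = 70.02
  [6→7]: (4.92+3.95)/2 × 1 = 4.435
  [7→8]: (3.95+3.17)/2 × 1 = 3.56
  Sum = 78.015 mg/L·hr
Extrapolated tail: C_last / k_e = 3.17 / 0.22 = 14.409
AUC_0→∞ = 78.015 + 14.409 = 92.424 mg/L·hr

AUC = 92.4 mg/L·hr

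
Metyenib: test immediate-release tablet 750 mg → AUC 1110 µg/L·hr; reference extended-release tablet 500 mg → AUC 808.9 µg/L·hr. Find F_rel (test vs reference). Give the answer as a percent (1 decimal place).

F_rel = 91.5%

F_rel = (AUC_test/D_test) / (AUC_ref/D_ref)
      = (1110/750) / (808.9/500)
      = 1.48 / 1.6178 = 0.9148 = 91.48%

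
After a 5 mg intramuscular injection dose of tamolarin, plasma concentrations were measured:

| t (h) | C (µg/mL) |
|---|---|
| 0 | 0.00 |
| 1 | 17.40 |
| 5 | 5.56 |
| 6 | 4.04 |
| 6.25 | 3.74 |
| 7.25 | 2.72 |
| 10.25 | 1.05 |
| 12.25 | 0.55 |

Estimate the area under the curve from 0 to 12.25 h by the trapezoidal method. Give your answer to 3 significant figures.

AUC = 70.9 µg/mL·h

Trapezoidal AUC_0→12.25:
  [0→1]: (0.00+17.40)/2 × 1 = 8.7
  [1→5]: (17.40+5.56)/2 × 4 = 45.92
  [5→6]: (5.56+4.04)/2 × 1 = 4.8
  [6→6.25]: (4.04+3.74)/2 × 0.25 = 0.9725
  [6.25→7.25]: (3.74+2.72)/2 × 1 = 3.23
  [7.25→10.25]: (2.72+1.05)/2 × 3 = 5.655
  [10.25→12.25]: (1.05+0.55)/2 × 2 = 1.6
  Sum = 70.8775 µg/mL·h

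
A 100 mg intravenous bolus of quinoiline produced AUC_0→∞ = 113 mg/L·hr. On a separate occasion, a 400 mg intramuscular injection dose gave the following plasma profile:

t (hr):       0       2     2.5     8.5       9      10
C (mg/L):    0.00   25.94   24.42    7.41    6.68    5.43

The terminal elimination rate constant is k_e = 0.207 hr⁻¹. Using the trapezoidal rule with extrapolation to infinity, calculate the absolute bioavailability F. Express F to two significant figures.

Trapezoidal AUC_0→10 (intramuscular injection):
  [0→2]: (0.00+25.94)/2 × 2 = 25.94
  [2→2.5]: (25.94+24.42)/2 × 0.5 = 12.59
  [2.5→8.5]: (24.42+7.41)/2 × 6 = 95.49
  [8.5→9]: (7.41+6.68)/2 × 0.5 = 3.5225
  [9→10]: (6.68+5.43)/2 × 1 = 6.055
  Sum = 143.5975 mg/L·hr
Tail: C_last/k_e = 5.43/0.207 = 26.232
AUC_0→∞ (intramuscular injection) = 143.5975 + 26.232 = 169.8295 mg/L·hr
F = (AUC_ev/D_ev)/(AUC_iv/D_iv) = (169.8295/400)/(113/100) = 0.42457375/1.13 = 0.3757

F = 0.38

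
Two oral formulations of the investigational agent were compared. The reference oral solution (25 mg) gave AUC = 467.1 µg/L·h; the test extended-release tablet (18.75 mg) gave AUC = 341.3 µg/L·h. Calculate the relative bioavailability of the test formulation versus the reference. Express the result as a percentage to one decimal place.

F_rel = (AUC_test/D_test) / (AUC_ref/D_ref)
      = (341.3/18.75) / (467.1/25)
      = 18.2027 / 18.684 = 0.9742 = 97.42%

F_rel = 97.4%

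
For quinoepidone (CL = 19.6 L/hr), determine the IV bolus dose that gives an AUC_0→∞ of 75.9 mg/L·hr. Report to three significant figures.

Dose = 1490 mg

Dose_iv = CL × AUC_0→∞
     = 19.6 × 75.9 = 1487.64 mg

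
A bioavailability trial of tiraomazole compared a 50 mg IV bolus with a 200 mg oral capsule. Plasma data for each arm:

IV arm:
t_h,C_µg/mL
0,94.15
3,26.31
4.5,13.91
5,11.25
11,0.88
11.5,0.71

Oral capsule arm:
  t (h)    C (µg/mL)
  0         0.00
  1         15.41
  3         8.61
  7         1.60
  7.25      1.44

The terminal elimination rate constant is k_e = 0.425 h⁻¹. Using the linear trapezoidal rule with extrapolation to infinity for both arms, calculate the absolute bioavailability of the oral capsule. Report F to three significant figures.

Trapezoidal AUC_0→11.5 (IV):
  [0→3]: (94.15+26.31)/2 × 3 = 180.69
  [3→4.5]: (26.31+13.91)/2 × 1.5 = 30.165
  [4.5→5]: (13.91+11.25)/2 × 0.5 = 6.29
  [5→11]: (11.25+0.88)/2 × 6 = 36.39
  [11→11.5]: (0.88+0.71)/2 × 0.5 = 0.3975
  Sum = 253.9325 µg/mL·h
IV tail: 0.71/0.425 = 1.671; AUC_iv,0→∞ = 253.9325 + 1.671 = 255.6035 µg/mL·h
Trapezoidal AUC_0→7.25 (oral capsule):
  [0→1]: (0.00+15.41)/2 × 1 = 7.705
  [1→3]: (15.41+8.61)/2 × 2 = 24.02
  [3→7]: (8.61+1.60)/2 × 4 = 20.42
  [7→7.25]: (1.60+1.44)/2 × 0.25 = 0.38
  Sum = 52.525 µg/mL·h
oral capsule tail: 1.44/0.425 = 3.388; AUC_ev,0→∞ = 52.525 + 3.388 = 55.913 µg/mL·h
F = (AUC_ev/D_ev)/(AUC_iv/D_iv) = (55.913/200)/(255.6035/50) = 0.279565/5.11207 = 0.0547

F = 0.0547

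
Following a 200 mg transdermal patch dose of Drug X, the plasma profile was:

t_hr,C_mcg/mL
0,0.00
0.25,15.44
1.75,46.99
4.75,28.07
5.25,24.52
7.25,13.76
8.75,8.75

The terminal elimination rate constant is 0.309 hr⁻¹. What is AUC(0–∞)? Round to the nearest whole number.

Trapezoidal AUC_0→8.75:
  [0→0.25]: (0.00+15.44)/2 × 0.25 = 1.93
  [0.25→1.75]: (15.44+46.99)/2 × 1.5 = 46.8225
  [1.75→4.75]: (46.99+28.07)/2 × 3 = 112.59
  [4.75→5.25]: (28.07+24.52)/2 × 0.5 = 13.1475
  [5.25→7.25]: (24.52+13.76)/2 × 2 = 38.28
  [7.25→8.75]: (13.76+8.75)/2 × 1.5 = 16.8825
  Sum = 229.6525 mcg/mL·hr
Extrapolated tail: C_last / k_e = 8.75 / 0.309 = 28.317
AUC_0→∞ = 229.6525 + 28.317 = 257.9695 mcg/mL·hr

AUC = 258 mcg/mL·hr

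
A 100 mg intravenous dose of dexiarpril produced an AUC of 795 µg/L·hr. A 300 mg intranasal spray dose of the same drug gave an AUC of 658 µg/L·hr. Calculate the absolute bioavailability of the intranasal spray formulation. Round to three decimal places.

F = 0.276

F = (AUC_ev / D_ev) / (AUC_iv / D_iv)
  = (658/300) / (795/100)
  = 2.19333 / 7.95 = 0.2759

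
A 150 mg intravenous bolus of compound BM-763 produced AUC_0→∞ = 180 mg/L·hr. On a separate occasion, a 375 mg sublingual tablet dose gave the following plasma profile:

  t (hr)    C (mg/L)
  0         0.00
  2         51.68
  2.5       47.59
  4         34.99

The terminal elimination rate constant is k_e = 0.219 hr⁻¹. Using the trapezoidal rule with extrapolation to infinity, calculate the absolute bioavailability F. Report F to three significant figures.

F = 0.663

Trapezoidal AUC_0→4 (sublingual tablet):
  [0→2]: (0.00+51.68)/2 × 2 = 51.68
  [2→2.5]: (51.68+47.59)/2 × 0.5 = 24.8175
  [2.5→4]: (47.59+34.99)/2 × 1.5 = 61.935
  Sum = 138.4325 mg/L·hr
Tail: C_last/k_e = 34.99/0.219 = 159.772
AUC_0→∞ (sublingual tablet) = 138.4325 + 159.772 = 298.2045 mg/L·hr
F = (AUC_ev/D_ev)/(AUC_iv/D_iv) = (298.2045/375)/(180/150) = 0.795212/1.2 = 0.6627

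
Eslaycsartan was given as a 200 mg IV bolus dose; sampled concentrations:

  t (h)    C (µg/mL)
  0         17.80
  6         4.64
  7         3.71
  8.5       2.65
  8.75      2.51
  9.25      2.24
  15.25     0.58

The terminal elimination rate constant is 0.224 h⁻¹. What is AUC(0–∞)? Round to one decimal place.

AUC = 89.1 µg/mL·h

Trapezoidal AUC_0→15.25:
  [0→6]: (17.80+4.64)/2 × 6 = 67.32
  [6→7]: (4.64+3.71)/2 × 1 = 4.175
  [7→8.5]: (3.71+2.65)/2 × 1.5 = 4.77
  [8.5→8.75]: (2.65+2.51)/2 × 0.25 = 0.645
  [8.75→9.25]: (2.51+2.24)/2 × 0.5 = 1.1875
  [9.25→15.25]: (2.24+0.58)/2 × 6 = 8.46
  Sum = 86.5575 µg/mL·h
Extrapolated tail: C_last / k_e = 0.58 / 0.224 = 2.589
AUC_0→∞ = 86.5575 + 2.589 = 89.1465 µg/mL·h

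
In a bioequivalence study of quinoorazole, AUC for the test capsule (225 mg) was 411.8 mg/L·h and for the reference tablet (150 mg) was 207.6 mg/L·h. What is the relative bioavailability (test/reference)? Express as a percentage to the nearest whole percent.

F_rel = (AUC_test/D_test) / (AUC_ref/D_ref)
      = (411.8/225) / (207.6/150)
      = 1.83022 / 1.384 = 1.3224 = 132.24%

F_rel = 132%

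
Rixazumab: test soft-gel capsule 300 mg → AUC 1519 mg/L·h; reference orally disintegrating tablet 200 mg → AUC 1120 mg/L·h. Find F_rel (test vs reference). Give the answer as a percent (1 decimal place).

F_rel = (AUC_test/D_test) / (AUC_ref/D_ref)
      = (1519/300) / (1120/200)
      = 5.06333 / 5.6 = 0.9042 = 90.42%

F_rel = 90.4%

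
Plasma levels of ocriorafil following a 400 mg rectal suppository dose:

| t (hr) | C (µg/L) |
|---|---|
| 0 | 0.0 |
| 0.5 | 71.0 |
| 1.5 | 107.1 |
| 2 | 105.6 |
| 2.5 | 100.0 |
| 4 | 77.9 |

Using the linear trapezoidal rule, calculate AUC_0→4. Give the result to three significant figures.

Trapezoidal AUC_0→4:
  [0→0.5]: (0.0+71.0)/2 × 0.5 = 17.75
  [0.5→1.5]: (71.0+107.1)/2 × 1 = 89.05
  [1.5→2]: (107.1+105.6)/2 × 0.5 = 53.175
  [2→2.5]: (105.6+100.0)/2 × 0.5 = 51.4
  [2.5→4]: (100.0+77.9)/2 × 1.5 = 133.425
  Sum = 344.8 µg/L·hr

AUC = 345 µg/L·hr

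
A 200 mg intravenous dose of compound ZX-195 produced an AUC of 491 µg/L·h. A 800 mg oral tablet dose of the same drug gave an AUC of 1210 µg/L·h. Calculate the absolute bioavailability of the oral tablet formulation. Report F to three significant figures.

F = 0.616

F = (AUC_ev / D_ev) / (AUC_iv / D_iv)
  = (1210/800) / (491/200)
  = 1.5125 / 2.455 = 0.6161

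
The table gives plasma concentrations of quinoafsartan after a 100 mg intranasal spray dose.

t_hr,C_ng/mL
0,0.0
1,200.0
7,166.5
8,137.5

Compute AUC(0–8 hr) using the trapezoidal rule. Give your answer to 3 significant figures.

AUC = 1350 ng/mL·hr

Trapezoidal AUC_0→8:
  [0→1]: (0.0+200.0)/2 × 1 = 100.0
  [1→7]: (200.0+166.5)/2 × 6 = 1099.5
  [7→8]: (166.5+137.5)/2 × 1 = 152.0
  Sum = 1351.5 ng/mL·hr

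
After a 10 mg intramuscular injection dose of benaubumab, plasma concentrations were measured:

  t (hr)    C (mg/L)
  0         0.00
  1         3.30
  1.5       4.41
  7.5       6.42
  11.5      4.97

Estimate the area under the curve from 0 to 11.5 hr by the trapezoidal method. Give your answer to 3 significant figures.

Trapezoidal AUC_0→11.5:
  [0→1]: (0.00+3.30)/2 × 1 = 1.65
  [1→1.5]: (3.30+4.41)/2 × 0.5 = 1.9275
  [1.5→7.5]: (4.41+6.42)/2 × 6 = 32.49
  [7.5→11.5]: (6.42+4.97)/2 × 4 = 22.78
  Sum = 58.8475 mg/L·hr

AUC = 58.8 mg/L·hr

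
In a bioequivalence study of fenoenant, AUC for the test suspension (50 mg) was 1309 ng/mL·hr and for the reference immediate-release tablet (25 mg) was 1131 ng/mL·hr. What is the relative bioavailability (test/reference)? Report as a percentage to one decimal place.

F_rel = 57.9%

F_rel = (AUC_test/D_test) / (AUC_ref/D_ref)
      = (1309/50) / (1131/25)
      = 26.18 / 45.24 = 0.5787 = 57.87%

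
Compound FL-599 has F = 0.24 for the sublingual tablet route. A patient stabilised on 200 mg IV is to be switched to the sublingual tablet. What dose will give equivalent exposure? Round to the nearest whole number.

For equal systemic exposure: F × D_ev = D_iv
D_ev = D_iv / F = 200 / 0.24 = 833.333 mg

D_sublingual = 833 mg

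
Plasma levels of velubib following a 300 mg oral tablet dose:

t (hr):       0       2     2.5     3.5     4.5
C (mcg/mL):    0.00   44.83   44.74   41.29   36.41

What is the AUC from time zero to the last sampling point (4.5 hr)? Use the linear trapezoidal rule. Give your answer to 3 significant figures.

AUC = 149 mcg/mL·hr

Trapezoidal AUC_0→4.5:
  [0→2]: (0.00+44.83)/2 × 2 = 44.83
  [2→2.5]: (44.83+44.74)/2 × 0.5 = 22.3925
  [2.5→3.5]: (44.74+41.29)/2 × 1 = 43.015
  [3.5→4.5]: (41.29+36.41)/2 × 1 = 38.85
  Sum = 149.0875 mcg/mL·hr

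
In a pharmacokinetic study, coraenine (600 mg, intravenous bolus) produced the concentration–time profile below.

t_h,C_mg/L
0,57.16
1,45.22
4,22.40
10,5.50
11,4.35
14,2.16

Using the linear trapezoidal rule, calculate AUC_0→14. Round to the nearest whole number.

Trapezoidal AUC_0→14:
  [0→1]: (57.16+45.22)/2 × 1 = 51.19
  [1→4]: (45.22+22.40)/2 × 3 = 101.43
  [4→10]: (22.40+5.50)/2 × 6 = 83.7
  [10→11]: (5.50+4.35)/2 × 1 = 4.925
  [11→14]: (4.35+2.16)/2 × 3 = 9.765
  Sum = 251.01 mg/L·h

AUC = 251 mg/L·h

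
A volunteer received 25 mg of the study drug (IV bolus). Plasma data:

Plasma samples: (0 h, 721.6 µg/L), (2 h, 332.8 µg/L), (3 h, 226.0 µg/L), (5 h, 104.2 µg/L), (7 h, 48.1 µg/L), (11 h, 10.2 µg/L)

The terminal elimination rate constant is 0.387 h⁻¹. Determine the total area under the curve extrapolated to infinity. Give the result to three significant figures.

AUC = 1960 µg/L·h

Trapezoidal AUC_0→11:
  [0→2]: (721.6+332.8)/2 × 2 = 1054.4
  [2→3]: (332.8+226.0)/2 × 1 = 279.4
  [3→5]: (226.0+104.2)/2 × 2 = 330.2
  [5→7]: (104.2+48.1)/2 × 2 = 152.3
  [7→11]: (48.1+10.2)/2 × 4 = 116.6
  Sum = 1932.9 µg/L·h
Extrapolated tail: C_last / k_e = 10.2 / 0.387 = 26.357
AUC_0→∞ = 1932.9 + 26.357 = 1959.257 µg/L·h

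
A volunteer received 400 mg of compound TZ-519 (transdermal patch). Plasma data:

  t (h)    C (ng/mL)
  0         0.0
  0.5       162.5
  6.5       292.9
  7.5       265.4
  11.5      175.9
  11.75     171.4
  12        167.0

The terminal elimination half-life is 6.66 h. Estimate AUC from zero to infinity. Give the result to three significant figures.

Trapezoidal AUC_0→12:
  [0→0.5]: (0.0+162.5)/2 × 0.5 = 40.625
  [0.5→6.5]: (162.5+292.9)/2 × 6 = 1366.2
  [6.5→7.5]: (292.9+265.4)/2 × 1 = 279.15
  [7.5→11.5]: (265.4+175.9)/2 × 4 = 882.6
  [11.5→11.75]: (175.9+171.4)/2 × 0.25 = 43.4125
  [11.75→12]: (171.4+167.0)/2 × 0.25 = 42.3
  Sum = 2654.2875 ng/mL·h
k_e = ln2 / t½ = 0.693147 / 6.66 = 0.1041 h^-1
Extrapolated tail: C_last / k_e = 167.0 / 0.1041 = 1604.227
AUC_0→∞ = 2654.2875 + 1604.227 = 4258.5145 ng/mL·h

AUC = 4260 ng/mL·h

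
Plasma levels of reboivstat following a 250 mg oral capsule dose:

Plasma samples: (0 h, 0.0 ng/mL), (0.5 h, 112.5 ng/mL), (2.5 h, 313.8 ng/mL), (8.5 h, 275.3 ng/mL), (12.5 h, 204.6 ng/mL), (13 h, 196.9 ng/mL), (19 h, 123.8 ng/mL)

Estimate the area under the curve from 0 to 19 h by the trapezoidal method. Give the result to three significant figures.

Trapezoidal AUC_0→19:
  [0→0.5]: (0.0+112.5)/2 × 0.5 = 28.125
  [0.5→2.5]: (112.5+313.8)/2 × 2 = 426.3
  [2.5→8.5]: (313.8+275.3)/2 × 6 = 1767.3
  [8.5→12.5]: (275.3+204.6)/2 × 4 = 959.8
  [12.5→13]: (204.6+196.9)/2 × 0.5 = 100.375
  [13→19]: (196.9+123.8)/2 × 6 = 962.1
  Sum = 4244.0 ng/mL·h

AUC = 4240 ng/mL·h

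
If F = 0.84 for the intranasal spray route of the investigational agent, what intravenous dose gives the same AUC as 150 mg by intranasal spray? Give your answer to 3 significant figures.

D_iv = 126 mg

Systemic exposure from an extravascular dose = F × D_ev, so the equivalent IV dose is F × D_ev.
D_iv = F × D_ev = 0.84 × 150 = 126 mg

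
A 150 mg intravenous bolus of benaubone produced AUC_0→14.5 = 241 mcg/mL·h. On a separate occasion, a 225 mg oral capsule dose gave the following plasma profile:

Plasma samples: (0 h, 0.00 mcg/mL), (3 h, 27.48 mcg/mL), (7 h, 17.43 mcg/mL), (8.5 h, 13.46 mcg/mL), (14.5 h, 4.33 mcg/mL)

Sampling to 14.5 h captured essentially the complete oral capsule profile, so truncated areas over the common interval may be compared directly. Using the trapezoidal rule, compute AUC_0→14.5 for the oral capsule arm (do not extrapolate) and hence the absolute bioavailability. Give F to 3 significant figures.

F = 0.574

Trapezoidal AUC_0→14.5 (oral capsule):
  [0→3]: (0.00+27.48)/2 × 3 = 41.22
  [3→7]: (27.48+17.43)/2 × 4 = 89.82
  [7→8.5]: (17.43+13.46)/2 × 1.5 = 23.1675
  [8.5→14.5]: (13.46+4.33)/2 × 6 = 53.37
  Sum = 207.5775 mcg/mL·h
F = (AUC_ev/D_ev)/(AUC_iv/D_iv) = (207.5775/225)/(241/150) = 0.922567/1.60667 = 0.5742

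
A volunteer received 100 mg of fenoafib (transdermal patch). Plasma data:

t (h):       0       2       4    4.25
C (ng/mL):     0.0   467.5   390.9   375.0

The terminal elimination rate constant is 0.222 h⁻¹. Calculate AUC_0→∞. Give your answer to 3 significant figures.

AUC = 3110 ng/mL·h

Trapezoidal AUC_0→4.25:
  [0→2]: (0.0+467.5)/2 × 2 = 467.5
  [2→4]: (467.5+390.9)/2 × 2 = 858.4
  [4→4.25]: (390.9+375.0)/2 × 0.25 = 95.7375
  Sum = 1421.6375 ng/mL·h
Extrapolated tail: C_last / k_e = 375.0 / 0.222 = 1689.189
AUC_0→∞ = 1421.6375 + 1689.189 = 3110.8265 ng/mL·h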